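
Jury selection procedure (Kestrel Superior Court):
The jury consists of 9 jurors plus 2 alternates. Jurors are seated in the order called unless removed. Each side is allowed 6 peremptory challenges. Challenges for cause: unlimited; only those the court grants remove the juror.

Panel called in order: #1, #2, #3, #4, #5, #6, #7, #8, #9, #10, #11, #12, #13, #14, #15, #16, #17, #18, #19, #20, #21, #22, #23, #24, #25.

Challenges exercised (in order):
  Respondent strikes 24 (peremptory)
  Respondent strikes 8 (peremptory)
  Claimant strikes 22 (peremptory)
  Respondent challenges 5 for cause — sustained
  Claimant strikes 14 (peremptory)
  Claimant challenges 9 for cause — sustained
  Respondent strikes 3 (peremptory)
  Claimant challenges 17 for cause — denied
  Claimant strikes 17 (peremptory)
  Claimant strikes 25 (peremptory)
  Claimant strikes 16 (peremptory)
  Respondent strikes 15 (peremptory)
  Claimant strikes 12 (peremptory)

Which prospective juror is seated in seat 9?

18

Removed: #3, #5, #8, #9, #12, #14, #15, #16, #17, #22, #24, #25.
Seating in order: seats 1–9 → #1, #2, #4, #6, #7, #10, #11, #13, #18; alternates → #19, #20.
So seat 9 is #18.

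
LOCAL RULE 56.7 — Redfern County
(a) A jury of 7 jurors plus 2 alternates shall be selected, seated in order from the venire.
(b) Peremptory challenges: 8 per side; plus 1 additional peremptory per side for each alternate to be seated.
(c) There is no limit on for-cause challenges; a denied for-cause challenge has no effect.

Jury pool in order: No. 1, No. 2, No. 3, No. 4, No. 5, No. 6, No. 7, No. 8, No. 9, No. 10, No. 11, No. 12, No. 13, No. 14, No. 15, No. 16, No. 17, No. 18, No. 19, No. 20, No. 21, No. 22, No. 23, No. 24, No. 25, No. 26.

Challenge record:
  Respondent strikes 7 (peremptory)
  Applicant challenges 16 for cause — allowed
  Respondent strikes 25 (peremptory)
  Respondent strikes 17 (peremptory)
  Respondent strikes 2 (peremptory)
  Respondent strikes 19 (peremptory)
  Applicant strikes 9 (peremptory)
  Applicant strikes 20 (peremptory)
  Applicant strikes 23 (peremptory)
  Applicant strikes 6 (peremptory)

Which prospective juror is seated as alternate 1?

12

Removed: #2, #6, #7, #9, #16, #17, #19, #20, #23, #25.
Seating in order: seats 1–7 → #1, #3, #4, #5, #8, #10, #11; alternates → #12, #13.
So alternate 1 is #12.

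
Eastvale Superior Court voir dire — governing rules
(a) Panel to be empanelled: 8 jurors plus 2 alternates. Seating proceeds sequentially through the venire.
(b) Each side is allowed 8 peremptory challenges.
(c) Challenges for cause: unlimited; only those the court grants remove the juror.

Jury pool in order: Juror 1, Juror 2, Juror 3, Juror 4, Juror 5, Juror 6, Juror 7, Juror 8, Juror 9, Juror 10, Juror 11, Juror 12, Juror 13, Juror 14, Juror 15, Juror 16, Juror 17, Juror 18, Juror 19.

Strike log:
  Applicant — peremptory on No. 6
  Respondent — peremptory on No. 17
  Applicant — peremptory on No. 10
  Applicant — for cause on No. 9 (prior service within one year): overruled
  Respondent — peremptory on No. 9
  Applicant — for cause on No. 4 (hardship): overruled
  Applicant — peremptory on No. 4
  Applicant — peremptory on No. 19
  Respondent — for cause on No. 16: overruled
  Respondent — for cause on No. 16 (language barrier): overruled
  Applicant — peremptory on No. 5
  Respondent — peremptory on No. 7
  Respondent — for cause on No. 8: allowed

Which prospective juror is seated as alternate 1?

Removed: #4, #5, #6, #7, #8, #9, #10, #17, #19. (#16 stays — for-cause denied.)
Seating in order: seats 1–8 → #1, #2, #3, #11, #12, #13, #14, #15; alternates → #16, #18.
So alternate 1 is #16.

16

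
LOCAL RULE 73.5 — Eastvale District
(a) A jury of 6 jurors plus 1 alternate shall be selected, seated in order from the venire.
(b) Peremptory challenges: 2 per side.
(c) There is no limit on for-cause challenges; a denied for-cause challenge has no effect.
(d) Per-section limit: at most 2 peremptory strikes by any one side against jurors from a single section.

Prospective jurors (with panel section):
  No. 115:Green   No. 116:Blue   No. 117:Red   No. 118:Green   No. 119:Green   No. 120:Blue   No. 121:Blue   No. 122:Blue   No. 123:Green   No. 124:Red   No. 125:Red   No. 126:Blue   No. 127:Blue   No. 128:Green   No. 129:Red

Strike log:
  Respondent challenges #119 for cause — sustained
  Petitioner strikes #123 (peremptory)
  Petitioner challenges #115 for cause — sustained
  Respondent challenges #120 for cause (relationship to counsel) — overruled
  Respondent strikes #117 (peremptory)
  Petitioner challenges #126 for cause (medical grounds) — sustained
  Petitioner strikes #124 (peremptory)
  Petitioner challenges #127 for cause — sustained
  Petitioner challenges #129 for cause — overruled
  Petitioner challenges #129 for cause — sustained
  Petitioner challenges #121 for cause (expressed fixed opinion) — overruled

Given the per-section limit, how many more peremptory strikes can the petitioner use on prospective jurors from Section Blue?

Petitioner peremptories so far: #123, #124 — 2 of 2 used, 0 left overall.
Against Section Blue: none yet — per-section cap 2 leaves 2.
Binding limit: min(0, 2) = 0.

0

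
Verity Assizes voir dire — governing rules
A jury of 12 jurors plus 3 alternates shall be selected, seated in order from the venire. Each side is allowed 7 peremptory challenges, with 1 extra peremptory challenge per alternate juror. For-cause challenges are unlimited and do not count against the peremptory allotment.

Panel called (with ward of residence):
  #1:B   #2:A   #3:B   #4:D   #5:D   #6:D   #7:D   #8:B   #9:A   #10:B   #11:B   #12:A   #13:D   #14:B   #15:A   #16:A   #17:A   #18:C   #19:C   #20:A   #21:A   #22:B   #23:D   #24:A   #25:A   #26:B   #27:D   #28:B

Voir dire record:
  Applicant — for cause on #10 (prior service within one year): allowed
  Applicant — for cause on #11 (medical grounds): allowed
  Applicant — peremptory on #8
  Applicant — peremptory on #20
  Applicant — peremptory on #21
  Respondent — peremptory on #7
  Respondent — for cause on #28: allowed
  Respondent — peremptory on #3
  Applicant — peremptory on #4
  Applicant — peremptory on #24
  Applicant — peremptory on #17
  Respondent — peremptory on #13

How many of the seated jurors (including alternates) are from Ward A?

Removed: #3, #4, #7, #8, #10, #11, #13, #17, #20, #21, #24, #28.
Seated (15 incl. alternates): #1, #2, #5, #6, #9, #12, #14, #15, #16, #18, #19, #22, #23, #25, #26.
Of those, in Ward A: #2, #9, #12, #15, #16, #25 → 6.

6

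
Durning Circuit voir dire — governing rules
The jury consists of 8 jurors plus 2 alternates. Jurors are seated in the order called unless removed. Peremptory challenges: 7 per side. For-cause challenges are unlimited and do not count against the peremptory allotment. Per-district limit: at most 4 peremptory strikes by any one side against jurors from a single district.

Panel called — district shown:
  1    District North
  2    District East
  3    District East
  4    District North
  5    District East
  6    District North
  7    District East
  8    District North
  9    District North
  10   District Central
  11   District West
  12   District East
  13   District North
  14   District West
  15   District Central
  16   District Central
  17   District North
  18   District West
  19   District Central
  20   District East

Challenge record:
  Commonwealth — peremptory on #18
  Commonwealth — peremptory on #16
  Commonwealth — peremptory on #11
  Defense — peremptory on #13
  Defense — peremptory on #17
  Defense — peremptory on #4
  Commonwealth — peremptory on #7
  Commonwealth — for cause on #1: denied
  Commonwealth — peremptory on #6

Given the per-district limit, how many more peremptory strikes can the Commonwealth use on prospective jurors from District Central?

Commonwealth peremptories so far: #18, #16, #11, #7, #6 — 5 of 7 used, 2 left overall.
Against District Central: #16 — 1 used; per-district cap 4 leaves 3.
Binding limit: min(2, 3) = 2.

2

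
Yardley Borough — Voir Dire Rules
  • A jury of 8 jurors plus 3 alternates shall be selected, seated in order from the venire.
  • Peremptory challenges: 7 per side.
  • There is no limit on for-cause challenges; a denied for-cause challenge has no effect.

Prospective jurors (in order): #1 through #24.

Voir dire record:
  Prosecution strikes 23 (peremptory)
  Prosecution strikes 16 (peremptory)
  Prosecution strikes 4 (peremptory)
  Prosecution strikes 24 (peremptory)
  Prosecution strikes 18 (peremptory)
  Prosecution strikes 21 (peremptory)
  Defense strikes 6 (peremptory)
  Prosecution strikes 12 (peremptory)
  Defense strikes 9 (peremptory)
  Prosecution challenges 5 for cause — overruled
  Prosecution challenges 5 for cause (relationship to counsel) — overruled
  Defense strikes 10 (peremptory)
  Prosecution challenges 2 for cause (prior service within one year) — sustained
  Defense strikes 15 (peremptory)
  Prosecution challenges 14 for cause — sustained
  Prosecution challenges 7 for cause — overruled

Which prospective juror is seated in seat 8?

Removed: #2, #4, #6, #9, #10, #12, #14, #15, #16, #18, #21, #23, #24. (#5, #7 stay — for-cause denied.)
Seating in order: seats 1–8 → #1, #3, #5, #7, #8, #11, #13, #17; alternates → #19, #20, #22.
So seat 8 is #17.

17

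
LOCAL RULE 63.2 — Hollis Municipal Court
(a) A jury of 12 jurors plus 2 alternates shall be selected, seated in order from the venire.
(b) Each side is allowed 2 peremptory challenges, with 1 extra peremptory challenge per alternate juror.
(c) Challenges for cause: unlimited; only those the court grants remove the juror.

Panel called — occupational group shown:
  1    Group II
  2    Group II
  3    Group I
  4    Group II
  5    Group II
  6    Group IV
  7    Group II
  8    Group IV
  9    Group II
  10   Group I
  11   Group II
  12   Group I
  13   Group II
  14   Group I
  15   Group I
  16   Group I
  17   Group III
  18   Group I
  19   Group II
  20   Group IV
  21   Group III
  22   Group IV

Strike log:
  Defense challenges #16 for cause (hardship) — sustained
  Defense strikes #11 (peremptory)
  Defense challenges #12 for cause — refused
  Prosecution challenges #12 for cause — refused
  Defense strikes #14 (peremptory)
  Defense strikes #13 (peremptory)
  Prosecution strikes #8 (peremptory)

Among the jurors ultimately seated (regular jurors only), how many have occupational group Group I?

4

Removed: #8, #11, #13, #14, #16.
Seated jurors 1–12: #1, #2, #3, #4, #5, #6, #7, #9, #10, #12, #15, #17 (alternates #18, #19 not counted).
Of those, in Group I: #3, #10, #12, #15 → 4.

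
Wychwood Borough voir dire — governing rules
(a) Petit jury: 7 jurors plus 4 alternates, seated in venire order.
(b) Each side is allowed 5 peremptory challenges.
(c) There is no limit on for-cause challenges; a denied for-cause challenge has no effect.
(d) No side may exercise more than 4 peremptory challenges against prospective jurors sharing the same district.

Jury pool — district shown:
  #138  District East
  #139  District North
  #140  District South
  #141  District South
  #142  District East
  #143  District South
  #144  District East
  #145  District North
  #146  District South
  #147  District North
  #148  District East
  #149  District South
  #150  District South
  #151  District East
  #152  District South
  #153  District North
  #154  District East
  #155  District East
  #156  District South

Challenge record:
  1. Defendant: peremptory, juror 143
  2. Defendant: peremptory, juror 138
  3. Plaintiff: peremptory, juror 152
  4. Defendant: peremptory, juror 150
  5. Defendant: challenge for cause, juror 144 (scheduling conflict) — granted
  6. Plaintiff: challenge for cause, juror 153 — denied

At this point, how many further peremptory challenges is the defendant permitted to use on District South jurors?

Defendant peremptories so far: #143, #138, #150 — 3 of 5 used, 2 left overall.
Against District South: #143, #150 — 2 used; per-district cap 4 leaves 2.
Binding limit: min(2, 2) = 2.

2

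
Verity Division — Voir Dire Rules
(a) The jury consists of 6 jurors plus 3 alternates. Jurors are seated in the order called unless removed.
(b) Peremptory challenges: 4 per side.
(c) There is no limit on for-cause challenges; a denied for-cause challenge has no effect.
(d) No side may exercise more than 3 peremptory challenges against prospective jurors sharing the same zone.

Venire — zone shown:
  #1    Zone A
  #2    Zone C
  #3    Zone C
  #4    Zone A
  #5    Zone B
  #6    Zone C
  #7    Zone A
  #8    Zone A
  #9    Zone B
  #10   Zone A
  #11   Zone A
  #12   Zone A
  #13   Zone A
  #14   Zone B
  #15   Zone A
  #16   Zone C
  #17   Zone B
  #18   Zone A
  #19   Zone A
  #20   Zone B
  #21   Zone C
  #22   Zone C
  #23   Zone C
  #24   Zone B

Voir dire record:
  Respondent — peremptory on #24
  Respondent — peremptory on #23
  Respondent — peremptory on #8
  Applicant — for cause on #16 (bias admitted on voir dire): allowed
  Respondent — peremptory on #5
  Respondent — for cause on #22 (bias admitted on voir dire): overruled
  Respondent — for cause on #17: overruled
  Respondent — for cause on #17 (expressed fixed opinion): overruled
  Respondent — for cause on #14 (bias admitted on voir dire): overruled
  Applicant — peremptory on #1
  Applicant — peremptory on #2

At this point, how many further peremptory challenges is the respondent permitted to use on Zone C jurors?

0

Respondent peremptories so far: #24, #23, #8, #5 — 4 of 4 used, 0 left overall.
Against Zone C: #23 — 1 used; per-zone cap 3 leaves 2.
Binding limit: min(0, 2) = 0.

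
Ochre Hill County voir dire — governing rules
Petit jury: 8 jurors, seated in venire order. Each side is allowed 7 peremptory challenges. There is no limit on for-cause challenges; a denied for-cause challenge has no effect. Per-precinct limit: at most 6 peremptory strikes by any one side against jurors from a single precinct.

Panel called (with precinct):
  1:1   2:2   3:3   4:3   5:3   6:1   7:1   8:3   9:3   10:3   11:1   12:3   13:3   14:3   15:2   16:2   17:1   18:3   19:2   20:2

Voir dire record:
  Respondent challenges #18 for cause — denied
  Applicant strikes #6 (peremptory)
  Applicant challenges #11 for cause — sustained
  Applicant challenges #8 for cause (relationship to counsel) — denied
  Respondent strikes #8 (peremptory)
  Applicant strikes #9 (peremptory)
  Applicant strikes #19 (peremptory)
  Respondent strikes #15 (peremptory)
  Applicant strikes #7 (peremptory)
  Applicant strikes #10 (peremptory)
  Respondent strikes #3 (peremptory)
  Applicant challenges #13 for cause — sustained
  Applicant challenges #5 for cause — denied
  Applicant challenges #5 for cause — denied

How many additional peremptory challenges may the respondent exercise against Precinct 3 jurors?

4

Respondent peremptories so far: #8, #15, #3 — 3 of 7 used, 4 left overall.
Against Precinct 3: #8, #3 — 2 used; per-precinct cap 6 leaves 4.
Binding limit: min(4, 4) = 4.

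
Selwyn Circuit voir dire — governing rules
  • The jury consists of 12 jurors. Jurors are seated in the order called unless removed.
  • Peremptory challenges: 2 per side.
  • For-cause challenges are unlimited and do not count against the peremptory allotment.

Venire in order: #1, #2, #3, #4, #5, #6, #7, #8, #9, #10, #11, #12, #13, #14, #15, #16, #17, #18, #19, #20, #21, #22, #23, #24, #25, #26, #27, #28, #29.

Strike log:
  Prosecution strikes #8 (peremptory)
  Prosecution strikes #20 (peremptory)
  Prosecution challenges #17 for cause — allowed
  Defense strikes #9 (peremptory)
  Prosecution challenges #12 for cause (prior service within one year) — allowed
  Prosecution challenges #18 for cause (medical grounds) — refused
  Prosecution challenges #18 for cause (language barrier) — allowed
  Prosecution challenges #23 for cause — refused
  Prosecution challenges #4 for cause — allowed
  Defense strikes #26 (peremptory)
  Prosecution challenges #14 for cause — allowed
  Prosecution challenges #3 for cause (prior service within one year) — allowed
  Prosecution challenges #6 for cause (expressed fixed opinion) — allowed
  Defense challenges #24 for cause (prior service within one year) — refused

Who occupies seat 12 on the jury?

Removed: #3, #4, #6, #8, #9, #12, #14, #17, #18, #20, #26. (#23, #24 stay — for-cause denied.)
Filling seats in venire order through position 12: #1, #2, #5, #7, #10, #11, #13, #15, #16, #19, #21, #22.
So seat 12 is #22.

22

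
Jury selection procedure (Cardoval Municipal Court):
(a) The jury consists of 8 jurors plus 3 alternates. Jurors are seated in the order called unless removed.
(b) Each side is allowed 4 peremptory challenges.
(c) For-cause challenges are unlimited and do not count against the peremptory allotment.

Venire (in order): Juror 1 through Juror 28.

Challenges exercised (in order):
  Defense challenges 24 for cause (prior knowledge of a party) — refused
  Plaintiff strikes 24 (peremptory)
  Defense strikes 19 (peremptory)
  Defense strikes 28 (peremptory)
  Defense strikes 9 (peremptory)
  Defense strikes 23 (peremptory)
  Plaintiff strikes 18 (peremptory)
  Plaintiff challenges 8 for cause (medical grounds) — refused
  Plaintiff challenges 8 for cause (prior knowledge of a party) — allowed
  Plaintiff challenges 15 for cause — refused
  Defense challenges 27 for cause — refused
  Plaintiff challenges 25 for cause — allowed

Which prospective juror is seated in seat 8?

10

Removed: #8, #9, #18, #19, #23, #24, #25, #28. (#15, #27 stay — for-cause denied.)
Seating in order: seats 1–8 → #1, #2, #3, #4, #5, #6, #7, #10; alternates → #11, #12, #13.
So seat 8 is #10.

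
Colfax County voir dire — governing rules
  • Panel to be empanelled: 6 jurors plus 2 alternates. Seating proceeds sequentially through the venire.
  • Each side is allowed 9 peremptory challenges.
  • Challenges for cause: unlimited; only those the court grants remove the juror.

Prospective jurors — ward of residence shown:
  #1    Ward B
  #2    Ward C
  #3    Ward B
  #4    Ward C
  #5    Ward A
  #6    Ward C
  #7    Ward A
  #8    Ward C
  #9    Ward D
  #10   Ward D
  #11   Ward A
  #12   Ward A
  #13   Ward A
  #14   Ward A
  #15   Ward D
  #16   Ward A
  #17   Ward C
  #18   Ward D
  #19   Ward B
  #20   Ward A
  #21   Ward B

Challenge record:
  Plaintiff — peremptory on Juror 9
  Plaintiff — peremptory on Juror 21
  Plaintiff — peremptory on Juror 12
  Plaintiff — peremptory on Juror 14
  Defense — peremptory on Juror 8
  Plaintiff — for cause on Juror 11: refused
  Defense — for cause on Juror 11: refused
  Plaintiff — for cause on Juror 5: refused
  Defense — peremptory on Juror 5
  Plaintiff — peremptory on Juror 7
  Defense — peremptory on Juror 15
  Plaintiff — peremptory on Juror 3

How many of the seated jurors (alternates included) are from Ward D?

Removed: #3, #5, #7, #8, #9, #12, #14, #15, #21.
Seated (8 incl. alternates): #1, #2, #4, #6, #10, #11, #13, #16.
Of those, in Ward D: #10 → 1.

1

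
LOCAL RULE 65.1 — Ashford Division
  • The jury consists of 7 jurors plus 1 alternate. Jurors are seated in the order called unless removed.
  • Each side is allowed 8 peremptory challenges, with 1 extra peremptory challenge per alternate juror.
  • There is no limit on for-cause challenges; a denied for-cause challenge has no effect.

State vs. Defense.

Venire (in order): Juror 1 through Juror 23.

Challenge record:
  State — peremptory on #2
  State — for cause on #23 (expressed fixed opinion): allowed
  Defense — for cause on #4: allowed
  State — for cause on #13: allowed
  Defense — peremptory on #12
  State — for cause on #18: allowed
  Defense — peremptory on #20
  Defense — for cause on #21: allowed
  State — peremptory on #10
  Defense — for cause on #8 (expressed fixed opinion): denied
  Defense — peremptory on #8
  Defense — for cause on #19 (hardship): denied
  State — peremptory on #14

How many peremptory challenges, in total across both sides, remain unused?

State allotment: 8 base + 1 × 1 alternate = 9. Defense allotment: 8 base + 1 × 1 alternate = 9.
State peremptories used: #2, #10, #14 — 3 (for-cause on #23, #13, #18 don't count).
Defense peremptories used: #12, #20, #8 — 3 (for-cause on #4, #21, #8, #19 don't count).
Remaining: (9 − 3) + (9 − 3) = 12.

12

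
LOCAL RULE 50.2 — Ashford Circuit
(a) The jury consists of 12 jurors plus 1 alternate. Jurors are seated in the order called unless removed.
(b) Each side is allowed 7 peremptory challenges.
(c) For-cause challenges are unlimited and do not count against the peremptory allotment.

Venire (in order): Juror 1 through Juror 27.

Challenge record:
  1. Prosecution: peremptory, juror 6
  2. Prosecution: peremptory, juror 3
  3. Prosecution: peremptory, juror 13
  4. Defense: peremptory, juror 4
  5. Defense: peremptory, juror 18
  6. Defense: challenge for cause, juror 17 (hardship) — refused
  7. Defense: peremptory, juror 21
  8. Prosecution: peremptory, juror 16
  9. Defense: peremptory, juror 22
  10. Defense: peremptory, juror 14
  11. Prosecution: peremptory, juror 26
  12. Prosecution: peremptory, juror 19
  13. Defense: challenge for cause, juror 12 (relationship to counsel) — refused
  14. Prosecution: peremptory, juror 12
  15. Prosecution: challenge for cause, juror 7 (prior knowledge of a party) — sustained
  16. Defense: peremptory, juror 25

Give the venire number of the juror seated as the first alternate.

Removed: #3, #4, #6, #7, #12, #13, #14, #16, #18, #19, #21, #22, #25, #26. (#17 stays — for-cause denied.)
Seating in order: seats 1–12 → #1, #2, #5, #8, #9, #10, #11, #15, #17, #20, #23, #24; alternates → #27.
So alternate 1 is #27.

27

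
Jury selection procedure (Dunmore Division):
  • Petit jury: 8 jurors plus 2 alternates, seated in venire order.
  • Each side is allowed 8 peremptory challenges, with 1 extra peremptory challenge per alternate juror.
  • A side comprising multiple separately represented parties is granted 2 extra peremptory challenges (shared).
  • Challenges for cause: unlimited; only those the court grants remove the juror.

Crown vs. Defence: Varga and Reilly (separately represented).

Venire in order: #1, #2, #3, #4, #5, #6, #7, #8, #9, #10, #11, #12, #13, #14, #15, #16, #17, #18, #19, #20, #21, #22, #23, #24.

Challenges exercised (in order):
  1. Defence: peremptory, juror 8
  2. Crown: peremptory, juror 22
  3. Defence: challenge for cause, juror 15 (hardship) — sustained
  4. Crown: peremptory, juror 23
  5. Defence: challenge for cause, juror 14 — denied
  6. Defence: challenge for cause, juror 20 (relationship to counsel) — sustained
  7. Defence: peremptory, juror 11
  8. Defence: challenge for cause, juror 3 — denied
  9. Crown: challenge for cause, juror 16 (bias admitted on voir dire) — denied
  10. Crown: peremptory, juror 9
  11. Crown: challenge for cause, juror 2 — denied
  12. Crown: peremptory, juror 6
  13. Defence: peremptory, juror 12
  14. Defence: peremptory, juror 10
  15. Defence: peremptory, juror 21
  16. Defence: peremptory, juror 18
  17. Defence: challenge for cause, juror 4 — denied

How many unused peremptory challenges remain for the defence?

6

Defence allotment: 8 base + 1 × 2 alternates + 2 multi-party = 12.
Defence peremptories used: #8, #11, #12, #10, #21, #18 — 6 (for-cause on #15, #14, #20, #3, #4 don't count).
Remaining: 12 − 6 = 6.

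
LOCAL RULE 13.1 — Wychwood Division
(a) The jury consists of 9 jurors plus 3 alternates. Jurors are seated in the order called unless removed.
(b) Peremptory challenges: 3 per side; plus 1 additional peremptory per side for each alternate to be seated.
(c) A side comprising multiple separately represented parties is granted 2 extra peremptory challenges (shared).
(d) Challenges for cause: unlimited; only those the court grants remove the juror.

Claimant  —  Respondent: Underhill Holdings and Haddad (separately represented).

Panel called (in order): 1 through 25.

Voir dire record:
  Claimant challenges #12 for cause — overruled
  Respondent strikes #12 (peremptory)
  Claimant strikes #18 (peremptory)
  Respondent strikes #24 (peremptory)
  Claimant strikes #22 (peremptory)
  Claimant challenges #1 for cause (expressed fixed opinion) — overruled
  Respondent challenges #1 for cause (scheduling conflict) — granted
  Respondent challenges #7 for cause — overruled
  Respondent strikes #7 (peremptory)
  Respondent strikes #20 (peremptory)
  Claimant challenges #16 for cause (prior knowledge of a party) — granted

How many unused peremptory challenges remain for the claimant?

4

Claimant allotment: 3 base + 1 × 3 alternates = 6.
Claimant peremptories used: #18, #22 — 2 (for-cause on #12, #1, #16 don't count).
Remaining: 6 − 2 = 4.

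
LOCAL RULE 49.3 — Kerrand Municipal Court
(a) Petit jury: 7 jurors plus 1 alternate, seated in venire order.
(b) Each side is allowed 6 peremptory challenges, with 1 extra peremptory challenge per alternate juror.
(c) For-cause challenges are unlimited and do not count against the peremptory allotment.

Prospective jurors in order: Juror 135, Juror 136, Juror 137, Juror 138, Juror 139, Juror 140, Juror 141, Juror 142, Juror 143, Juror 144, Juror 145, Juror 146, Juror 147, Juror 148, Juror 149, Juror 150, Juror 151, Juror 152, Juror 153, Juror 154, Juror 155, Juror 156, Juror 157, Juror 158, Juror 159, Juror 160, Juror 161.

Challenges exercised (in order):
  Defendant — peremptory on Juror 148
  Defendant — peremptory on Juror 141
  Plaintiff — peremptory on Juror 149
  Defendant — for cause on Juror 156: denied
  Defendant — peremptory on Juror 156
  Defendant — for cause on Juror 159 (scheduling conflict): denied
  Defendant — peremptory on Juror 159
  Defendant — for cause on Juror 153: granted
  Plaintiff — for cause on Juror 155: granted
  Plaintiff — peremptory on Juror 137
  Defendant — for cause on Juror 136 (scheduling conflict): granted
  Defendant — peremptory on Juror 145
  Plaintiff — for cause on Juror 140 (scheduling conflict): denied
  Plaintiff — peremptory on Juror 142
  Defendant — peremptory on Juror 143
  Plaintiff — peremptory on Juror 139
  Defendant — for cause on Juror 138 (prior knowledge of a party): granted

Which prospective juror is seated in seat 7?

151

Removed: #136, #137, #138, #139, #141, #142, #143, #145, #148, #149, #153, #155, #156, #159. (#140 stays — for-cause denied.)
Filling seats in venire order through position 7: #135, #140, #144, #146, #147, #150, #151.
So seat 7 is #151.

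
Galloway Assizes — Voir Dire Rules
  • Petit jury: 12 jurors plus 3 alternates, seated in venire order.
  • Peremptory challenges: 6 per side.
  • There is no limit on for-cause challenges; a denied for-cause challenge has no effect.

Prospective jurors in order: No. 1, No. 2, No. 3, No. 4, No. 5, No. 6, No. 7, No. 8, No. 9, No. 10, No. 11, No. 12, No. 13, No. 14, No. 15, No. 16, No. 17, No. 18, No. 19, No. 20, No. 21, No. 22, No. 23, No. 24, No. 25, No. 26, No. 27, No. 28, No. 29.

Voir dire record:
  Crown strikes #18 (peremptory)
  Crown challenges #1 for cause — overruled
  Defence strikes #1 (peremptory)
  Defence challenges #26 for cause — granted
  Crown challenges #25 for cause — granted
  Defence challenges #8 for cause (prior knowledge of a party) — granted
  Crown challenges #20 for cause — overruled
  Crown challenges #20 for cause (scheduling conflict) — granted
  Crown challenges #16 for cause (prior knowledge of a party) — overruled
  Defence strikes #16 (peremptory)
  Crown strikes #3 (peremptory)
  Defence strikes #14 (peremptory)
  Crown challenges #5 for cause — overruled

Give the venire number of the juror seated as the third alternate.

22

Removed: #1, #3, #8, #14, #16, #18, #20, #25, #26. (#5 stays — for-cause denied.)
Seating in order: seats 1–12 → #2, #4, #5, #6, #7, #9, #10, #11, #12, #13, #15, #17; alternates → #19, #21, #22.
So alternate 3 is #22.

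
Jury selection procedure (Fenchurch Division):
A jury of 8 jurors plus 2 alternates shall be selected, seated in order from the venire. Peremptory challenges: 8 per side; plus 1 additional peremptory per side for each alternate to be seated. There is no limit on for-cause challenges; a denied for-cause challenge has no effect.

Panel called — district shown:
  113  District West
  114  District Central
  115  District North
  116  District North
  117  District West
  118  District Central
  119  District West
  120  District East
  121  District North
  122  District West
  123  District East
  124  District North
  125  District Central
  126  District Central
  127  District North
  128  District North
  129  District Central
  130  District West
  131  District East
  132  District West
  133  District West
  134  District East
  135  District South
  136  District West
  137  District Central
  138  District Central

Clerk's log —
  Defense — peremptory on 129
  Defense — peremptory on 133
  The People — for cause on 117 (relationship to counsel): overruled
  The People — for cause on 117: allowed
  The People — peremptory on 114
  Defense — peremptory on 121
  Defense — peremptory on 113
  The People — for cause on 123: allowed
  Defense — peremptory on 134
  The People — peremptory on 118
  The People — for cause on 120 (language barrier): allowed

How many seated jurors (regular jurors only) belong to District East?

Removed: #113, #114, #117, #118, #120, #121, #123, #129, #133, #134.
Seated jurors 1–8: #115, #116, #119, #122, #124, #125, #126, #127 (alternates #128, #130 not counted).
None of those are in District East → 0.

0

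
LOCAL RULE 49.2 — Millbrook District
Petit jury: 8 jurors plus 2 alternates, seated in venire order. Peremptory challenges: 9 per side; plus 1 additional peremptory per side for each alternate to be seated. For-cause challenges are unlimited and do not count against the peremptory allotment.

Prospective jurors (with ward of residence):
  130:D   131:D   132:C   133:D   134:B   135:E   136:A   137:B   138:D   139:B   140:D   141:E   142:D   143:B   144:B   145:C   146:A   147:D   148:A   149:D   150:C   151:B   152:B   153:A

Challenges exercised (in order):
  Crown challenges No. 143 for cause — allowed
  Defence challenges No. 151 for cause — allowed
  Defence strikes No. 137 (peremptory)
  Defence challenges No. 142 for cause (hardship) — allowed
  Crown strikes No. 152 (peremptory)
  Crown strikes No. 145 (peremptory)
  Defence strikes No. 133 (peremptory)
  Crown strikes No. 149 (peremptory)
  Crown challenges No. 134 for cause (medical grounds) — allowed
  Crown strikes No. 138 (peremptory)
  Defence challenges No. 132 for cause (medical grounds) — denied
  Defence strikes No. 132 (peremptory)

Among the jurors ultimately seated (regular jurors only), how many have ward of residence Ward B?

2

Removed: #132, #133, #134, #137, #138, #142, #143, #145, #149, #151, #152.
Seated jurors 1–8: #130, #131, #135, #136, #139, #140, #141, #144 (alternates #146, #147 not counted).
Of those, in Ward B: #139, #144 → 2.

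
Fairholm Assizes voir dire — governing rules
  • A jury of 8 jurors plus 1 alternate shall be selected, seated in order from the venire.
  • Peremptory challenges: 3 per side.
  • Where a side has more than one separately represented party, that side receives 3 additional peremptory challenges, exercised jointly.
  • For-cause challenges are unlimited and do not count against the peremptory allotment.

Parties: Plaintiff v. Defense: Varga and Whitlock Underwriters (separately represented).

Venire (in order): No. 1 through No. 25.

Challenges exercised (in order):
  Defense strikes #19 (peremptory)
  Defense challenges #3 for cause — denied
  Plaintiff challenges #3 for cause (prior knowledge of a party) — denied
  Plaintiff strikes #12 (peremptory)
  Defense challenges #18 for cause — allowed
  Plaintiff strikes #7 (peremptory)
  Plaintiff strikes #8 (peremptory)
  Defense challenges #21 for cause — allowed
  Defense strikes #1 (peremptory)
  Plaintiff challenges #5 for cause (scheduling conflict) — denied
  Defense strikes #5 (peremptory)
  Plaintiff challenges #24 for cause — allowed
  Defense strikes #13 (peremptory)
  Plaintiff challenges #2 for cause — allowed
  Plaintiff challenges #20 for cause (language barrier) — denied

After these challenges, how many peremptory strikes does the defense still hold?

Defense allotment: 3 base + 3 multi-party = 6.
Defense peremptories used: #19, #1, #5, #13 — 4 (for-cause on #3, #18, #21 don't count).
Remaining: 6 − 4 = 2.

2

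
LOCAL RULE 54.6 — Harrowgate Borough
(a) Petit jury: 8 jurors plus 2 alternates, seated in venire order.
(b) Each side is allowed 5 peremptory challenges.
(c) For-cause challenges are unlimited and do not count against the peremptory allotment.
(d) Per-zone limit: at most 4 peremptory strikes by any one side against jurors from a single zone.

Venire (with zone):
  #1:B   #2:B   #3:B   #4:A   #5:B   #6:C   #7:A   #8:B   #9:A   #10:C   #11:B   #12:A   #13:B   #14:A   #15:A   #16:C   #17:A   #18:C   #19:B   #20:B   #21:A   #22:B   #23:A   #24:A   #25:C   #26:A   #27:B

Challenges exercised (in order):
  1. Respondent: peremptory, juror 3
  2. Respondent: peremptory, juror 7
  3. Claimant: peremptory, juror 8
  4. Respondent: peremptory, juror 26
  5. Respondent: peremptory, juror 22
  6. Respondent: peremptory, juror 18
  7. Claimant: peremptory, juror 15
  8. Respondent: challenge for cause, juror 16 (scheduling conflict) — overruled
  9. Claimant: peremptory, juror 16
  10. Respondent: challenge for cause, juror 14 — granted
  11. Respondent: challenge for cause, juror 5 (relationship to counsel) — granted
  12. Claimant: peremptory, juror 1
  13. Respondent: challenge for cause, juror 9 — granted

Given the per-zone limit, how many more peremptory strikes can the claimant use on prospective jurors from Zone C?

1

Claimant peremptories so far: #8, #15, #16, #1 — 4 of 5 used, 1 left overall.
Against Zone C: #16 — 1 used; per-zone cap 4 leaves 3.
Binding limit: min(1, 3) = 1.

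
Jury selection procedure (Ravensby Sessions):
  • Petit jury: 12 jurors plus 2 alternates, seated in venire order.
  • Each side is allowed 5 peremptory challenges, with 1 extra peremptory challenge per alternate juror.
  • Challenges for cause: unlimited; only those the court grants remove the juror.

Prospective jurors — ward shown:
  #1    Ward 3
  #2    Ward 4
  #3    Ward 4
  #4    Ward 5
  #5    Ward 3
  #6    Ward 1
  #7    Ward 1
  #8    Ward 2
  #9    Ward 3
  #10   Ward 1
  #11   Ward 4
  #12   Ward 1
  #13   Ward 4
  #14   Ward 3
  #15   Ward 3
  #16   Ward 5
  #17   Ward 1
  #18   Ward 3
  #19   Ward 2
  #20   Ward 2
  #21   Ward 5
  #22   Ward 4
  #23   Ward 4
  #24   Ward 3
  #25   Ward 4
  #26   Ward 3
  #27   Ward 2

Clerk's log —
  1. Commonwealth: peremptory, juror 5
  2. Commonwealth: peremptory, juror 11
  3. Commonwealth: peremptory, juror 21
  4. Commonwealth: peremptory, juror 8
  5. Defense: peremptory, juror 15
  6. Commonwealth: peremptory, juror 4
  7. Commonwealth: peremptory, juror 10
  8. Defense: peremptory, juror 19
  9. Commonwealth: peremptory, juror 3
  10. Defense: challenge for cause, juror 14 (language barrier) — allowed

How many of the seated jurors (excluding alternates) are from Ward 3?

Removed: #3, #4, #5, #8, #10, #11, #14, #15, #19, #21.
Seated jurors 1–12: #1, #2, #6, #7, #9, #12, #13, #16, #17, #18, #20, #22 (alternates #23, #24 not counted).
Of those, in Ward 3: #1, #9, #18 → 3.

3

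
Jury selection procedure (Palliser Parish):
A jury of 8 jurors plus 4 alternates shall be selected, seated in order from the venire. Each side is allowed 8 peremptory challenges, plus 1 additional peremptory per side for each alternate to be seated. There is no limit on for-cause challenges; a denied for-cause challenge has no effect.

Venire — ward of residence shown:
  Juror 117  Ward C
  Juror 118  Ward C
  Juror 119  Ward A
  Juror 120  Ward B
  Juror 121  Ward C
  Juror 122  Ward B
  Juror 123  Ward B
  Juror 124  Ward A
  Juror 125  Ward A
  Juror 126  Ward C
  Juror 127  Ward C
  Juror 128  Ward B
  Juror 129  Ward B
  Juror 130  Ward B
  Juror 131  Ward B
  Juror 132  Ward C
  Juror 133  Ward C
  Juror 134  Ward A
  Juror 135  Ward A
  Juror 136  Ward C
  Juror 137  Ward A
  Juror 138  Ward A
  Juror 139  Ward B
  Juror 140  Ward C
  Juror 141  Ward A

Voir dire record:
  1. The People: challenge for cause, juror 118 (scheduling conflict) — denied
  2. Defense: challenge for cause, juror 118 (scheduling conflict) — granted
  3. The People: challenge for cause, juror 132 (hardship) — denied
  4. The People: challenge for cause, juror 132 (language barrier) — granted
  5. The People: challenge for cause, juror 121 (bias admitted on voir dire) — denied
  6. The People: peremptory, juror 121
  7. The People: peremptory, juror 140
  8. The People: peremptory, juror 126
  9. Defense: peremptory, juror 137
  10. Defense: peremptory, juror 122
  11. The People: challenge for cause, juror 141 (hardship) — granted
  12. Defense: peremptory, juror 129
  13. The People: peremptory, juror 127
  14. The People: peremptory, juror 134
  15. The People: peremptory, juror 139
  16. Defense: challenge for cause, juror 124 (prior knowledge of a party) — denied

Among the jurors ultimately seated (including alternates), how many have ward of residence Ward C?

Removed: #118, #121, #122, #126, #127, #129, #132, #134, #137, #139, #140, #141.
Seated (12 incl. alternates): #117, #119, #120, #123, #124, #125, #128, #130, #131, #133, #135, #136.
Of those, in Ward C: #117, #133, #136 → 3.

3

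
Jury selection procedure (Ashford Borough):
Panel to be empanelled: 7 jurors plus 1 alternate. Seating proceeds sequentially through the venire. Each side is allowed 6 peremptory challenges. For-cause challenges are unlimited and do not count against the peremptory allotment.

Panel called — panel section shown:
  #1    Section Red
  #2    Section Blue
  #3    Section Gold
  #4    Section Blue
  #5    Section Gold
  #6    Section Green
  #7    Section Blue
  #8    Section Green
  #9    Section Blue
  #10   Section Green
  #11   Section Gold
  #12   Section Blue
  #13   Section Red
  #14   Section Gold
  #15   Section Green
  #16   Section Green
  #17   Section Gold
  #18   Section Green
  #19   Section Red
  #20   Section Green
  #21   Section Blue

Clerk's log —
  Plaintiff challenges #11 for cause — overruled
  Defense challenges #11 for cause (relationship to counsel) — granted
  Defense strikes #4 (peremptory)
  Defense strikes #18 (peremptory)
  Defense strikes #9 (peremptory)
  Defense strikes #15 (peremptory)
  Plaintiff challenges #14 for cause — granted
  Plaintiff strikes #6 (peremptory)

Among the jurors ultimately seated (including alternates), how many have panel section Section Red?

Removed: #4, #6, #9, #11, #14, #15, #18.
Seated (8 incl. alternates): #1, #2, #3, #5, #7, #8, #10, #12.
Of those, in Section Red: #1 → 1.

1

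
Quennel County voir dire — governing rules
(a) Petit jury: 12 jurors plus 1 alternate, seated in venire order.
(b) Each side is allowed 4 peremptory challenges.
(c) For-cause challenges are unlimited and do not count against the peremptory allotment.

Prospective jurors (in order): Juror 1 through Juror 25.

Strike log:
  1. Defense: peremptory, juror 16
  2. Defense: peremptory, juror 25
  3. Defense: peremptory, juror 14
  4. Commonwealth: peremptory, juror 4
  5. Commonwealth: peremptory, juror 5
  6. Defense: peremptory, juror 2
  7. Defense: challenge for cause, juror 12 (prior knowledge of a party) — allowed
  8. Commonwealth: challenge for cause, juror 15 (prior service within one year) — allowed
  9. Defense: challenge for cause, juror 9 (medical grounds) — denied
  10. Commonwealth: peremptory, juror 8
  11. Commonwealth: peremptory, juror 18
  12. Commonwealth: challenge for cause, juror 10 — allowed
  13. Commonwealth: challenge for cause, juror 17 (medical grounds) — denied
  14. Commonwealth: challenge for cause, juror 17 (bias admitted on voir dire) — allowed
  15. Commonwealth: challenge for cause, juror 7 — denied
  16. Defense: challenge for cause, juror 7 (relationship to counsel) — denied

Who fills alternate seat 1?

24

Removed: #2, #4, #5, #8, #10, #12, #14, #15, #16, #17, #18, #25. (#7, #9 stay — for-cause denied.)
Seating in order: seats 1–12 → #1, #3, #6, #7, #9, #11, #13, #19, #20, #21, #22, #23; alternates → #24.
So alternate 1 is #24.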